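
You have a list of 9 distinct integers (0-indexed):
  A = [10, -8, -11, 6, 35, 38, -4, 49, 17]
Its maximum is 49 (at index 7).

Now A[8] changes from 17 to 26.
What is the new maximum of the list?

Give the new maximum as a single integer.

Answer: 49

Derivation:
Old max = 49 (at index 7)
Change: A[8] 17 -> 26
Changed element was NOT the old max.
  New max = max(old_max, new_val) = max(49, 26) = 49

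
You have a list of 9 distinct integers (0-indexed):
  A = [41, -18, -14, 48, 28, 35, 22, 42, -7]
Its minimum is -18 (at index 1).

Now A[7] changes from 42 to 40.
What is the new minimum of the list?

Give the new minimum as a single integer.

Answer: -18

Derivation:
Old min = -18 (at index 1)
Change: A[7] 42 -> 40
Changed element was NOT the old min.
  New min = min(old_min, new_val) = min(-18, 40) = -18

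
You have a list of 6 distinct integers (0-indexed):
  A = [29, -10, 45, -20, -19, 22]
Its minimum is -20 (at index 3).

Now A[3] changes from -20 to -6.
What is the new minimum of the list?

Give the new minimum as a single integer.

Old min = -20 (at index 3)
Change: A[3] -20 -> -6
Changed element WAS the min. Need to check: is -6 still <= all others?
  Min of remaining elements: -19
  New min = min(-6, -19) = -19

Answer: -19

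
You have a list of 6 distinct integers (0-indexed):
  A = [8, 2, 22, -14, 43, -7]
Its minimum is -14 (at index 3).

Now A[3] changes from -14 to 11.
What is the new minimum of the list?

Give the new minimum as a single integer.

Answer: -7

Derivation:
Old min = -14 (at index 3)
Change: A[3] -14 -> 11
Changed element WAS the min. Need to check: is 11 still <= all others?
  Min of remaining elements: -7
  New min = min(11, -7) = -7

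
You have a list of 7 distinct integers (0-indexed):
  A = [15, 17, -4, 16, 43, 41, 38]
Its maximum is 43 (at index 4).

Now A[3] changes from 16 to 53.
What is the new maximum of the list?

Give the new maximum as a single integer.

Old max = 43 (at index 4)
Change: A[3] 16 -> 53
Changed element was NOT the old max.
  New max = max(old_max, new_val) = max(43, 53) = 53

Answer: 53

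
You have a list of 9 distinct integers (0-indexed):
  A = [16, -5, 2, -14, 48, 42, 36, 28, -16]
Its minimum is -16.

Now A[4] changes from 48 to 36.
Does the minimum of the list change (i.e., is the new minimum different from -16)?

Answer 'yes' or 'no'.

Answer: no

Derivation:
Old min = -16
Change: A[4] 48 -> 36
Changed element was NOT the min; min changes only if 36 < -16.
New min = -16; changed? no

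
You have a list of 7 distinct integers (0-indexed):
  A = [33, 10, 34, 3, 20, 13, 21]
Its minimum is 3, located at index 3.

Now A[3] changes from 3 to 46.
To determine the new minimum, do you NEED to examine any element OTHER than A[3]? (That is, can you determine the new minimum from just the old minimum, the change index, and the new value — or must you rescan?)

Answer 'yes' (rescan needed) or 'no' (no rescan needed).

Old min = 3 at index 3
Change at index 3: 3 -> 46
Index 3 WAS the min and new value 46 > old min 3. Must rescan other elements to find the new min.
Needs rescan: yes

Answer: yes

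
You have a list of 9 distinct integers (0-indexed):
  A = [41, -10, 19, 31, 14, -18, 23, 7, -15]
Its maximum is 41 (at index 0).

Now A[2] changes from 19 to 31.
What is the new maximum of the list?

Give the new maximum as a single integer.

Old max = 41 (at index 0)
Change: A[2] 19 -> 31
Changed element was NOT the old max.
  New max = max(old_max, new_val) = max(41, 31) = 41

Answer: 41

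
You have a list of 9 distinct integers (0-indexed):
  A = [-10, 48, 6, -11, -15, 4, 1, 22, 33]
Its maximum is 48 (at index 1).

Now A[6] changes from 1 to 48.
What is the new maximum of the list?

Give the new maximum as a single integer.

Answer: 48

Derivation:
Old max = 48 (at index 1)
Change: A[6] 1 -> 48
Changed element was NOT the old max.
  New max = max(old_max, new_val) = max(48, 48) = 48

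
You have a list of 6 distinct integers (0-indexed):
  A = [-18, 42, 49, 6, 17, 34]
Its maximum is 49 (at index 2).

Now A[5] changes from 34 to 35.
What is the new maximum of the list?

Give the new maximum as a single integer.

Answer: 49

Derivation:
Old max = 49 (at index 2)
Change: A[5] 34 -> 35
Changed element was NOT the old max.
  New max = max(old_max, new_val) = max(49, 35) = 49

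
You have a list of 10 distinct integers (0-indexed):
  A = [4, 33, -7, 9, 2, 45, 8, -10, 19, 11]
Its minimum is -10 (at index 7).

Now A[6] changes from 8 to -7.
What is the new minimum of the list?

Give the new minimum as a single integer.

Old min = -10 (at index 7)
Change: A[6] 8 -> -7
Changed element was NOT the old min.
  New min = min(old_min, new_val) = min(-10, -7) = -10

Answer: -10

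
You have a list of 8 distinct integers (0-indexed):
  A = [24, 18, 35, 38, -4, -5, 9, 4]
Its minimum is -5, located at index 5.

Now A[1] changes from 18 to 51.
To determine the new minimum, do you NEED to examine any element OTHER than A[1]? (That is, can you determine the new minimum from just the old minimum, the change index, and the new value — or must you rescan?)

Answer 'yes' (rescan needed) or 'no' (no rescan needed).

Old min = -5 at index 5
Change at index 1: 18 -> 51
Index 1 was NOT the min. New min = min(-5, 51). No rescan of other elements needed.
Needs rescan: no

Answer: no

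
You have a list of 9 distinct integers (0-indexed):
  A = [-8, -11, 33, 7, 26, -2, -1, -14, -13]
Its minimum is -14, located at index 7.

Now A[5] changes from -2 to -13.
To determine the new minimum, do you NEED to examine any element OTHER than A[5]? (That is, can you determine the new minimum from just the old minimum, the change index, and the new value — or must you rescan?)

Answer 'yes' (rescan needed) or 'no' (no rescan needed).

Answer: no

Derivation:
Old min = -14 at index 7
Change at index 5: -2 -> -13
Index 5 was NOT the min. New min = min(-14, -13). No rescan of other elements needed.
Needs rescan: no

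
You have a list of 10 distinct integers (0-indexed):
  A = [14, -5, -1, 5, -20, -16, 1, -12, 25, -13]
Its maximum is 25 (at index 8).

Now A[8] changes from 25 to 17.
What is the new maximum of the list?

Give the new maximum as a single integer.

Answer: 17

Derivation:
Old max = 25 (at index 8)
Change: A[8] 25 -> 17
Changed element WAS the max -> may need rescan.
  Max of remaining elements: 14
  New max = max(17, 14) = 17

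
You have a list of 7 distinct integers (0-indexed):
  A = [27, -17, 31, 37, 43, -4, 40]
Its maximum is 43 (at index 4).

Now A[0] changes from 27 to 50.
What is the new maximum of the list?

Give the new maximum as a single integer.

Answer: 50

Derivation:
Old max = 43 (at index 4)
Change: A[0] 27 -> 50
Changed element was NOT the old max.
  New max = max(old_max, new_val) = max(43, 50) = 50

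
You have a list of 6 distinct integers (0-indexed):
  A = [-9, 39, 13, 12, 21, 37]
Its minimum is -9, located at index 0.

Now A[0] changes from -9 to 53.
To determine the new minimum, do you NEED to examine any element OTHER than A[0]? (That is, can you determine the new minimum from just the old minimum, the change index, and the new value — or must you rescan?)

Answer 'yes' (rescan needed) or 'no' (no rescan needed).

Answer: yes

Derivation:
Old min = -9 at index 0
Change at index 0: -9 -> 53
Index 0 WAS the min and new value 53 > old min -9. Must rescan other elements to find the new min.
Needs rescan: yes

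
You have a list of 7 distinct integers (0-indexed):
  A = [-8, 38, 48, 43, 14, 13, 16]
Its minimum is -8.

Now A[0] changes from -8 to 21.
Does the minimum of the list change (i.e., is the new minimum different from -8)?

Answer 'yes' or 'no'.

Old min = -8
Change: A[0] -8 -> 21
Changed element was the min; new min must be rechecked.
New min = 13; changed? yes

Answer: yes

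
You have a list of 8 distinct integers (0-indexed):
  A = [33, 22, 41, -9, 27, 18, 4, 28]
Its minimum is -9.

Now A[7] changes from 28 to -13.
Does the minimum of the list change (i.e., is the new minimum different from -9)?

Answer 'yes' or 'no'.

Old min = -9
Change: A[7] 28 -> -13
Changed element was NOT the min; min changes only if -13 < -9.
New min = -13; changed? yes

Answer: yes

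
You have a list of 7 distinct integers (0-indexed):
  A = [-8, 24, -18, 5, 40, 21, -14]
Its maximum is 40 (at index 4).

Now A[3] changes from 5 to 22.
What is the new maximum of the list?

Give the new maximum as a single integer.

Old max = 40 (at index 4)
Change: A[3] 5 -> 22
Changed element was NOT the old max.
  New max = max(old_max, new_val) = max(40, 22) = 40

Answer: 40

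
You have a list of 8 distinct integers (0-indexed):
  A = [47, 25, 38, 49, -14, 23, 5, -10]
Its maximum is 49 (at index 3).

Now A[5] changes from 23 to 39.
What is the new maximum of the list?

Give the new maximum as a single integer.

Old max = 49 (at index 3)
Change: A[5] 23 -> 39
Changed element was NOT the old max.
  New max = max(old_max, new_val) = max(49, 39) = 49

Answer: 49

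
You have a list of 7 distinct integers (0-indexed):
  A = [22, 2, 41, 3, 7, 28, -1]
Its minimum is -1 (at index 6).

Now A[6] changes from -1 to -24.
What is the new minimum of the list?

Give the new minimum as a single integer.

Answer: -24

Derivation:
Old min = -1 (at index 6)
Change: A[6] -1 -> -24
Changed element WAS the min. Need to check: is -24 still <= all others?
  Min of remaining elements: 2
  New min = min(-24, 2) = -24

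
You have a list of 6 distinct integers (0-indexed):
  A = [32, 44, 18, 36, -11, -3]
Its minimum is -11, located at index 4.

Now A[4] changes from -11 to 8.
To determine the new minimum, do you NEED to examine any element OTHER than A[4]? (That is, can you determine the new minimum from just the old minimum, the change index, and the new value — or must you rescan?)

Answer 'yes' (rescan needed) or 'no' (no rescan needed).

Old min = -11 at index 4
Change at index 4: -11 -> 8
Index 4 WAS the min and new value 8 > old min -11. Must rescan other elements to find the new min.
Needs rescan: yes

Answer: yes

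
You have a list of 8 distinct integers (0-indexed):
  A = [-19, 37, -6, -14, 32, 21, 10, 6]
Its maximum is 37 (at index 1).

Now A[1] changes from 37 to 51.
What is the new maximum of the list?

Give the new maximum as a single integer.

Answer: 51

Derivation:
Old max = 37 (at index 1)
Change: A[1] 37 -> 51
Changed element WAS the max -> may need rescan.
  Max of remaining elements: 32
  New max = max(51, 32) = 51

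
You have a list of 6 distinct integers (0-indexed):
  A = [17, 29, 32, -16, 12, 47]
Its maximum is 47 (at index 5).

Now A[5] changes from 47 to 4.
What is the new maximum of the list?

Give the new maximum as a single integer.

Answer: 32

Derivation:
Old max = 47 (at index 5)
Change: A[5] 47 -> 4
Changed element WAS the max -> may need rescan.
  Max of remaining elements: 32
  New max = max(4, 32) = 32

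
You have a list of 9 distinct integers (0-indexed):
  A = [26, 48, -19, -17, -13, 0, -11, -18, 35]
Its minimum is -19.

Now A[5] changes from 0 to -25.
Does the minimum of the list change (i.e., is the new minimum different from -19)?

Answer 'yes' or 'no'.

Old min = -19
Change: A[5] 0 -> -25
Changed element was NOT the min; min changes only if -25 < -19.
New min = -25; changed? yes

Answer: yes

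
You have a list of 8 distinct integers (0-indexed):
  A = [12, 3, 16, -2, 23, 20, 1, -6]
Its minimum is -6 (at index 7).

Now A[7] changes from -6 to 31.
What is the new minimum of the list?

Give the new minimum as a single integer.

Old min = -6 (at index 7)
Change: A[7] -6 -> 31
Changed element WAS the min. Need to check: is 31 still <= all others?
  Min of remaining elements: -2
  New min = min(31, -2) = -2

Answer: -2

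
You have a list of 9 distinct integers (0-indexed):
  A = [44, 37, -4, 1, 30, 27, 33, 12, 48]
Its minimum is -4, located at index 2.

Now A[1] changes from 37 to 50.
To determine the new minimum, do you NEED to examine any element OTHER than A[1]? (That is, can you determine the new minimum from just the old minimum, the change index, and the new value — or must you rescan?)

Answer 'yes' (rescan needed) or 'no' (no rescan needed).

Old min = -4 at index 2
Change at index 1: 37 -> 50
Index 1 was NOT the min. New min = min(-4, 50). No rescan of other elements needed.
Needs rescan: no

Answer: no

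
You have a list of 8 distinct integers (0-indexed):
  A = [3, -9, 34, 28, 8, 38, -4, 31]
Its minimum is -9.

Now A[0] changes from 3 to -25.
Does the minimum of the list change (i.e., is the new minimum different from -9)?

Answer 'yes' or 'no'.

Answer: yes

Derivation:
Old min = -9
Change: A[0] 3 -> -25
Changed element was NOT the min; min changes only if -25 < -9.
New min = -25; changed? yes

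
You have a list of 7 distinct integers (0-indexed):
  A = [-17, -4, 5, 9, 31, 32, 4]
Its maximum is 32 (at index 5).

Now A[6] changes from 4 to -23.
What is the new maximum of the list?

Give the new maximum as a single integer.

Old max = 32 (at index 5)
Change: A[6] 4 -> -23
Changed element was NOT the old max.
  New max = max(old_max, new_val) = max(32, -23) = 32

Answer: 32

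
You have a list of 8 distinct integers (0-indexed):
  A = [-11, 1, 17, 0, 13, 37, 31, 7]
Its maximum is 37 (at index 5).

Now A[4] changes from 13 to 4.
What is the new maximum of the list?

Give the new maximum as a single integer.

Old max = 37 (at index 5)
Change: A[4] 13 -> 4
Changed element was NOT the old max.
  New max = max(old_max, new_val) = max(37, 4) = 37

Answer: 37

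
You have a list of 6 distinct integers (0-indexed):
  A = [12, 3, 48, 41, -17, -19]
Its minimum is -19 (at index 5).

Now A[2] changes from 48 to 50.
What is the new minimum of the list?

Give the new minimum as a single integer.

Answer: -19

Derivation:
Old min = -19 (at index 5)
Change: A[2] 48 -> 50
Changed element was NOT the old min.
  New min = min(old_min, new_val) = min(-19, 50) = -19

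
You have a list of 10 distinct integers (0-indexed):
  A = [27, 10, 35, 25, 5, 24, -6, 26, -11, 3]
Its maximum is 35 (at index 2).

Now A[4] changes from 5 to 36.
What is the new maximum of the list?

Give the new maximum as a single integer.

Old max = 35 (at index 2)
Change: A[4] 5 -> 36
Changed element was NOT the old max.
  New max = max(old_max, new_val) = max(35, 36) = 36

Answer: 36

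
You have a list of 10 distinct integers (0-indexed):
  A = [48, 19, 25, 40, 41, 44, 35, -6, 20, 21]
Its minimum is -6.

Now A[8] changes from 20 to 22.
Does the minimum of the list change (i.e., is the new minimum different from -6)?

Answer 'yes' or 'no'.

Old min = -6
Change: A[8] 20 -> 22
Changed element was NOT the min; min changes only if 22 < -6.
New min = -6; changed? no

Answer: no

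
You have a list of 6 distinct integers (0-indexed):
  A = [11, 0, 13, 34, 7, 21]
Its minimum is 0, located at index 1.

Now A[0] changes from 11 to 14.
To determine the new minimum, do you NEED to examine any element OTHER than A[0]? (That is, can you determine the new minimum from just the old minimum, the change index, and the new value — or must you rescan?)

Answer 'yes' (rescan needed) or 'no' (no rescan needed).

Answer: no

Derivation:
Old min = 0 at index 1
Change at index 0: 11 -> 14
Index 0 was NOT the min. New min = min(0, 14). No rescan of other elements needed.
Needs rescan: no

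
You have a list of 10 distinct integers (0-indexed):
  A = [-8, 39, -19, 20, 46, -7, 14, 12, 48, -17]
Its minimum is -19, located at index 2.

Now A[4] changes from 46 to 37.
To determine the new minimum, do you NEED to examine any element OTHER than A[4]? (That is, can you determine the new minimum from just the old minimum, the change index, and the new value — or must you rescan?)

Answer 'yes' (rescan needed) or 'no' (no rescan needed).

Old min = -19 at index 2
Change at index 4: 46 -> 37
Index 4 was NOT the min. New min = min(-19, 37). No rescan of other elements needed.
Needs rescan: no

Answer: no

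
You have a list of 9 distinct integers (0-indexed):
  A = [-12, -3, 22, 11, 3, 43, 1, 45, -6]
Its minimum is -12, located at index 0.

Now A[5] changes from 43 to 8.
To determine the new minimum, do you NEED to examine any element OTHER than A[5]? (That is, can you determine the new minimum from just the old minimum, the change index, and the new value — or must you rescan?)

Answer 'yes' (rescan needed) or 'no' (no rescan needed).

Old min = -12 at index 0
Change at index 5: 43 -> 8
Index 5 was NOT the min. New min = min(-12, 8). No rescan of other elements needed.
Needs rescan: no

Answer: no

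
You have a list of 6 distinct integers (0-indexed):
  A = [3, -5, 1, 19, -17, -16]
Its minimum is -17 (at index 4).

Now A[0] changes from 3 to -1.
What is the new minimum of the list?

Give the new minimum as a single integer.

Old min = -17 (at index 4)
Change: A[0] 3 -> -1
Changed element was NOT the old min.
  New min = min(old_min, new_val) = min(-17, -1) = -17

Answer: -17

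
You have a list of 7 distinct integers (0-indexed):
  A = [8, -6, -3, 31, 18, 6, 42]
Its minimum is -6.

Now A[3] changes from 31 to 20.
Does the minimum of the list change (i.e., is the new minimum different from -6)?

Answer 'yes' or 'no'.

Answer: no

Derivation:
Old min = -6
Change: A[3] 31 -> 20
Changed element was NOT the min; min changes only if 20 < -6.
New min = -6; changed? no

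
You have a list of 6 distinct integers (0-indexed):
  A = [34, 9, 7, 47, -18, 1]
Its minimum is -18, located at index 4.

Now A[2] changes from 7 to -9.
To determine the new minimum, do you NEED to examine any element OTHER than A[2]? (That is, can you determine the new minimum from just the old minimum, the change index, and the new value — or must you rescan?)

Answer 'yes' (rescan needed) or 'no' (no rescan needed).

Answer: no

Derivation:
Old min = -18 at index 4
Change at index 2: 7 -> -9
Index 2 was NOT the min. New min = min(-18, -9). No rescan of other elements needed.
Needs rescan: no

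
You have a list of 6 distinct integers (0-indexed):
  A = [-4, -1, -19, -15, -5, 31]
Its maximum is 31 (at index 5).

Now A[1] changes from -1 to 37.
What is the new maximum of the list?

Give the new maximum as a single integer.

Answer: 37

Derivation:
Old max = 31 (at index 5)
Change: A[1] -1 -> 37
Changed element was NOT the old max.
  New max = max(old_max, new_val) = max(31, 37) = 37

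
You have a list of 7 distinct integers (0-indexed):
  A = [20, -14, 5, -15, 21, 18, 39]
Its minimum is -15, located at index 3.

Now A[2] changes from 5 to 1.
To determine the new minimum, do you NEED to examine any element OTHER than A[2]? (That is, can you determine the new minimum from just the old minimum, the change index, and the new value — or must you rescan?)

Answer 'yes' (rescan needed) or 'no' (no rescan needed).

Answer: no

Derivation:
Old min = -15 at index 3
Change at index 2: 5 -> 1
Index 2 was NOT the min. New min = min(-15, 1). No rescan of other elements needed.
Needs rescan: no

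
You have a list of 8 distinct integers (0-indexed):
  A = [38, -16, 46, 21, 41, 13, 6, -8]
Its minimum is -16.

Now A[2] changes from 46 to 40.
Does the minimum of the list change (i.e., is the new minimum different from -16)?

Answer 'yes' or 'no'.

Answer: no

Derivation:
Old min = -16
Change: A[2] 46 -> 40
Changed element was NOT the min; min changes only if 40 < -16.
New min = -16; changed? no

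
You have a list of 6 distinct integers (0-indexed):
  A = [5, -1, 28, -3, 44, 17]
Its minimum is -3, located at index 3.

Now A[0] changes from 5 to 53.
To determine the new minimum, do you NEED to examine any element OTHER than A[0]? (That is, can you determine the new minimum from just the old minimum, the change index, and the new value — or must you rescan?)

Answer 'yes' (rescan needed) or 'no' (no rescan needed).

Old min = -3 at index 3
Change at index 0: 5 -> 53
Index 0 was NOT the min. New min = min(-3, 53). No rescan of other elements needed.
Needs rescan: no

Answer: no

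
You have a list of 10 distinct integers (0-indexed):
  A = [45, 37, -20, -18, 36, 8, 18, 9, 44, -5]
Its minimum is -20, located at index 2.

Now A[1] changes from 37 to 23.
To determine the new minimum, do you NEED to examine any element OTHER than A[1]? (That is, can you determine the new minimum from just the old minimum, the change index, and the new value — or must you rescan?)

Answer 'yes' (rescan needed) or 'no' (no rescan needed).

Answer: no

Derivation:
Old min = -20 at index 2
Change at index 1: 37 -> 23
Index 1 was NOT the min. New min = min(-20, 23). No rescan of other elements needed.
Needs rescan: no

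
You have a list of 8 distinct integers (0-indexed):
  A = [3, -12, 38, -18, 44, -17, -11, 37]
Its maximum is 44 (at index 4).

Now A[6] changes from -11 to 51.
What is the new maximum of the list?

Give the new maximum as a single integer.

Old max = 44 (at index 4)
Change: A[6] -11 -> 51
Changed element was NOT the old max.
  New max = max(old_max, new_val) = max(44, 51) = 51

Answer: 51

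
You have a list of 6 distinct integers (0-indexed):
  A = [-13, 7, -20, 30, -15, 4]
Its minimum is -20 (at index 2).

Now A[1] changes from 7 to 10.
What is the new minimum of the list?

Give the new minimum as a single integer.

Answer: -20

Derivation:
Old min = -20 (at index 2)
Change: A[1] 7 -> 10
Changed element was NOT the old min.
  New min = min(old_min, new_val) = min(-20, 10) = -20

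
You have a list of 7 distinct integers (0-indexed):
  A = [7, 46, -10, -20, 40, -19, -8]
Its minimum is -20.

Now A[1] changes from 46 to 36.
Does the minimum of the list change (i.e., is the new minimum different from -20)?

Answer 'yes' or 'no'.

Answer: no

Derivation:
Old min = -20
Change: A[1] 46 -> 36
Changed element was NOT the min; min changes only if 36 < -20.
New min = -20; changed? no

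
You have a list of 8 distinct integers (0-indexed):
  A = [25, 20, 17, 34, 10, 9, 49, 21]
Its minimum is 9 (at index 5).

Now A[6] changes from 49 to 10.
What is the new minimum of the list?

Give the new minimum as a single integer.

Old min = 9 (at index 5)
Change: A[6] 49 -> 10
Changed element was NOT the old min.
  New min = min(old_min, new_val) = min(9, 10) = 9

Answer: 9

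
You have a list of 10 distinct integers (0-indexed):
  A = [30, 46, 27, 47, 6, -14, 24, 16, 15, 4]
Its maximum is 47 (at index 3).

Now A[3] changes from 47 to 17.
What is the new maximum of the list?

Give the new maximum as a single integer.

Old max = 47 (at index 3)
Change: A[3] 47 -> 17
Changed element WAS the max -> may need rescan.
  Max of remaining elements: 46
  New max = max(17, 46) = 46

Answer: 46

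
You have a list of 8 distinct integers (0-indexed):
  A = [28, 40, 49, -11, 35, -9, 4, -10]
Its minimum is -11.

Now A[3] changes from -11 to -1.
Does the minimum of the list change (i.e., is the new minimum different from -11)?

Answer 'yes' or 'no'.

Answer: yes

Derivation:
Old min = -11
Change: A[3] -11 -> -1
Changed element was the min; new min must be rechecked.
New min = -10; changed? yes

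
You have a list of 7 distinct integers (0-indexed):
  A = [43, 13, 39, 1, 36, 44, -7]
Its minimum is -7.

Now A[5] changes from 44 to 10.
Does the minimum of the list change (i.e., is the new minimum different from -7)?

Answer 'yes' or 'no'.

Answer: no

Derivation:
Old min = -7
Change: A[5] 44 -> 10
Changed element was NOT the min; min changes only if 10 < -7.
New min = -7; changed? no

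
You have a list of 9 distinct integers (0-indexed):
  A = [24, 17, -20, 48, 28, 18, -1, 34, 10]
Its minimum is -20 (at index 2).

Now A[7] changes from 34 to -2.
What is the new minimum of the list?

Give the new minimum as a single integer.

Old min = -20 (at index 2)
Change: A[7] 34 -> -2
Changed element was NOT the old min.
  New min = min(old_min, new_val) = min(-20, -2) = -20

Answer: -20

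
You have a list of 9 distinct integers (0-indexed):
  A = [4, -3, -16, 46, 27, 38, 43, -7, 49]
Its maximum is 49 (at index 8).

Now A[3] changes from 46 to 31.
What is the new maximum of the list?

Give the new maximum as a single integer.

Answer: 49

Derivation:
Old max = 49 (at index 8)
Change: A[3] 46 -> 31
Changed element was NOT the old max.
  New max = max(old_max, new_val) = max(49, 31) = 49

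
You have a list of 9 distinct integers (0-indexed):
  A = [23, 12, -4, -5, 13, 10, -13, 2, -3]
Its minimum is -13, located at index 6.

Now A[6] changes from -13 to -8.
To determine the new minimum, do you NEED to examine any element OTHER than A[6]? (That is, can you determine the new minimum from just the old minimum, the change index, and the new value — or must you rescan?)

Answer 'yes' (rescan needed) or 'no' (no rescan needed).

Old min = -13 at index 6
Change at index 6: -13 -> -8
Index 6 WAS the min and new value -8 > old min -13. Must rescan other elements to find the new min.
Needs rescan: yes

Answer: yes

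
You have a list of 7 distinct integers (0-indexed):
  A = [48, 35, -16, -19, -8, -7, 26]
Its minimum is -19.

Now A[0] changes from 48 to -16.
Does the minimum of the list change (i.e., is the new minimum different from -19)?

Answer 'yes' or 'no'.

Answer: no

Derivation:
Old min = -19
Change: A[0] 48 -> -16
Changed element was NOT the min; min changes only if -16 < -19.
New min = -19; changed? no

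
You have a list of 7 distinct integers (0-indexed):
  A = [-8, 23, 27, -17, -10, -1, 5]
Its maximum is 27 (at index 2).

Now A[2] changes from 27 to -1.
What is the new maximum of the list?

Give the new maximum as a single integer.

Old max = 27 (at index 2)
Change: A[2] 27 -> -1
Changed element WAS the max -> may need rescan.
  Max of remaining elements: 23
  New max = max(-1, 23) = 23

Answer: 23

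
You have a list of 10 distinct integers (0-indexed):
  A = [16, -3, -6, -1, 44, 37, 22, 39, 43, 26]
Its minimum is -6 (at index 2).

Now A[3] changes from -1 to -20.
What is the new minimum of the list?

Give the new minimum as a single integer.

Old min = -6 (at index 2)
Change: A[3] -1 -> -20
Changed element was NOT the old min.
  New min = min(old_min, new_val) = min(-6, -20) = -20

Answer: -20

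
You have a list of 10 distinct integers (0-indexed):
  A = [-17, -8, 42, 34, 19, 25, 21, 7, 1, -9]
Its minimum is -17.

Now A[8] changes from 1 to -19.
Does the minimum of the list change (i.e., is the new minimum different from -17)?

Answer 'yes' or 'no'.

Answer: yes

Derivation:
Old min = -17
Change: A[8] 1 -> -19
Changed element was NOT the min; min changes only if -19 < -17.
New min = -19; changed? yes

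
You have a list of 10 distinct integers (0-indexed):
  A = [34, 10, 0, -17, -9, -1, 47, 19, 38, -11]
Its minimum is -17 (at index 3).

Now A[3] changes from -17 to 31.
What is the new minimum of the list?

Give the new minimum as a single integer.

Old min = -17 (at index 3)
Change: A[3] -17 -> 31
Changed element WAS the min. Need to check: is 31 still <= all others?
  Min of remaining elements: -11
  New min = min(31, -11) = -11

Answer: -11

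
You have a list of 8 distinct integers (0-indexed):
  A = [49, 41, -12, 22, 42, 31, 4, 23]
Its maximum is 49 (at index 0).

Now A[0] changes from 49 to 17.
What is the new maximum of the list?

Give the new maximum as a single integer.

Old max = 49 (at index 0)
Change: A[0] 49 -> 17
Changed element WAS the max -> may need rescan.
  Max of remaining elements: 42
  New max = max(17, 42) = 42

Answer: 42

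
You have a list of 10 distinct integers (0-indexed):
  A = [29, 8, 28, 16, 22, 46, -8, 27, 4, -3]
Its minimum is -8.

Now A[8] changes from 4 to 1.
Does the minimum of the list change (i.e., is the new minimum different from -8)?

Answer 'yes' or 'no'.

Old min = -8
Change: A[8] 4 -> 1
Changed element was NOT the min; min changes only if 1 < -8.
New min = -8; changed? no

Answer: no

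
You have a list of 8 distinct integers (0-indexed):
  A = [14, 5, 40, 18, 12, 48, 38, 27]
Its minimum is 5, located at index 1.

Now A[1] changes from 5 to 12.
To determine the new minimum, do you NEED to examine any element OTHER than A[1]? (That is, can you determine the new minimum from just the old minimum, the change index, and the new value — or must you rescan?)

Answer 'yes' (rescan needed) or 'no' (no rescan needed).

Old min = 5 at index 1
Change at index 1: 5 -> 12
Index 1 WAS the min and new value 12 > old min 5. Must rescan other elements to find the new min.
Needs rescan: yes

Answer: yes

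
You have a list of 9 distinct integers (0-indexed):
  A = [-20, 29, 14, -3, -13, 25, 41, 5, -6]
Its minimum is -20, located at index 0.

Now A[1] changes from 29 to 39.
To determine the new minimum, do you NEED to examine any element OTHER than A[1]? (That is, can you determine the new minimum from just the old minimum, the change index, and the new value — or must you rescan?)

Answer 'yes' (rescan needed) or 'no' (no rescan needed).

Answer: no

Derivation:
Old min = -20 at index 0
Change at index 1: 29 -> 39
Index 1 was NOT the min. New min = min(-20, 39). No rescan of other elements needed.
Needs rescan: no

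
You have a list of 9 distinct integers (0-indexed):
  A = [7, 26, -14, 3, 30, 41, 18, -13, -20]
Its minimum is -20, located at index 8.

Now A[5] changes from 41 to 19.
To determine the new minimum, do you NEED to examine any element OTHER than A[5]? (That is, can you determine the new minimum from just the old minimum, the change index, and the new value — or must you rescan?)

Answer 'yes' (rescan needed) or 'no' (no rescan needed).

Old min = -20 at index 8
Change at index 5: 41 -> 19
Index 5 was NOT the min. New min = min(-20, 19). No rescan of other elements needed.
Needs rescan: no

Answer: no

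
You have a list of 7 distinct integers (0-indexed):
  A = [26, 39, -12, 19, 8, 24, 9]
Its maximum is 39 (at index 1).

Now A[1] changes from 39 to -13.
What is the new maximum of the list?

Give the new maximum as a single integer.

Old max = 39 (at index 1)
Change: A[1] 39 -> -13
Changed element WAS the max -> may need rescan.
  Max of remaining elements: 26
  New max = max(-13, 26) = 26

Answer: 26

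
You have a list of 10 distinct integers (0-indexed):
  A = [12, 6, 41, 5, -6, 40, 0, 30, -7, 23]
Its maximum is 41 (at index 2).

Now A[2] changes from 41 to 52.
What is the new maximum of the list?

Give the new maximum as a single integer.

Answer: 52

Derivation:
Old max = 41 (at index 2)
Change: A[2] 41 -> 52
Changed element WAS the max -> may need rescan.
  Max of remaining elements: 40
  New max = max(52, 40) = 52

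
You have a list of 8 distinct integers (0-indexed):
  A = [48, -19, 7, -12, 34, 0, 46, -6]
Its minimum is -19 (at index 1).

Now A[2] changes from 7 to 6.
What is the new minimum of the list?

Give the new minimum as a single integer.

Old min = -19 (at index 1)
Change: A[2] 7 -> 6
Changed element was NOT the old min.
  New min = min(old_min, new_val) = min(-19, 6) = -19

Answer: -19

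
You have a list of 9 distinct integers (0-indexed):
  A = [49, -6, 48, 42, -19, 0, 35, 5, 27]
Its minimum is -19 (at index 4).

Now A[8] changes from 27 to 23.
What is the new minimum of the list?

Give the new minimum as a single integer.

Old min = -19 (at index 4)
Change: A[8] 27 -> 23
Changed element was NOT the old min.
  New min = min(old_min, new_val) = min(-19, 23) = -19

Answer: -19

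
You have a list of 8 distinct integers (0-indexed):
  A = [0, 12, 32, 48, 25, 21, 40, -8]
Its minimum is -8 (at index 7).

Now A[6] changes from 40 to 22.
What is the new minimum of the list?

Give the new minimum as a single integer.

Old min = -8 (at index 7)
Change: A[6] 40 -> 22
Changed element was NOT the old min.
  New min = min(old_min, new_val) = min(-8, 22) = -8

Answer: -8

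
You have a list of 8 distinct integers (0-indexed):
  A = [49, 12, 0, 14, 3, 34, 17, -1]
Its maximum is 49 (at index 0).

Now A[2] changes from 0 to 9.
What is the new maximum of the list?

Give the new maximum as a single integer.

Answer: 49

Derivation:
Old max = 49 (at index 0)
Change: A[2] 0 -> 9
Changed element was NOT the old max.
  New max = max(old_max, new_val) = max(49, 9) = 49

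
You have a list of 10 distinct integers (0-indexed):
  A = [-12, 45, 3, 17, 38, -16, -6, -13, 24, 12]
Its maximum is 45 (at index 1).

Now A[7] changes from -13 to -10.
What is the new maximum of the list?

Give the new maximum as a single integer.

Old max = 45 (at index 1)
Change: A[7] -13 -> -10
Changed element was NOT the old max.
  New max = max(old_max, new_val) = max(45, -10) = 45

Answer: 45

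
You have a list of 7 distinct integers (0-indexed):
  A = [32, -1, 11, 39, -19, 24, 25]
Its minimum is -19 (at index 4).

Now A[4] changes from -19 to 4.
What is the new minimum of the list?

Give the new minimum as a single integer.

Answer: -1

Derivation:
Old min = -19 (at index 4)
Change: A[4] -19 -> 4
Changed element WAS the min. Need to check: is 4 still <= all others?
  Min of remaining elements: -1
  New min = min(4, -1) = -1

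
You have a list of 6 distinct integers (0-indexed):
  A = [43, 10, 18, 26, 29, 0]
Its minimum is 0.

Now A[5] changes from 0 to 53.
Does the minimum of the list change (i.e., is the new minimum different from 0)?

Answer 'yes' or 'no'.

Answer: yes

Derivation:
Old min = 0
Change: A[5] 0 -> 53
Changed element was the min; new min must be rechecked.
New min = 10; changed? yes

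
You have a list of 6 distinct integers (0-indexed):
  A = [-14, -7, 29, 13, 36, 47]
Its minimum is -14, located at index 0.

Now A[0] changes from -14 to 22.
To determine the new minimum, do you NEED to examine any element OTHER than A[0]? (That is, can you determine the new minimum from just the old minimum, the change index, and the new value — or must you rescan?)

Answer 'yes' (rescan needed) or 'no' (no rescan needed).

Old min = -14 at index 0
Change at index 0: -14 -> 22
Index 0 WAS the min and new value 22 > old min -14. Must rescan other elements to find the new min.
Needs rescan: yes

Answer: yes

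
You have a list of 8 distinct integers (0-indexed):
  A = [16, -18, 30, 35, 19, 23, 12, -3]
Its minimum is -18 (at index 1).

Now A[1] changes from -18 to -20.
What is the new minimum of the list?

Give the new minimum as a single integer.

Answer: -20

Derivation:
Old min = -18 (at index 1)
Change: A[1] -18 -> -20
Changed element WAS the min. Need to check: is -20 still <= all others?
  Min of remaining elements: -3
  New min = min(-20, -3) = -20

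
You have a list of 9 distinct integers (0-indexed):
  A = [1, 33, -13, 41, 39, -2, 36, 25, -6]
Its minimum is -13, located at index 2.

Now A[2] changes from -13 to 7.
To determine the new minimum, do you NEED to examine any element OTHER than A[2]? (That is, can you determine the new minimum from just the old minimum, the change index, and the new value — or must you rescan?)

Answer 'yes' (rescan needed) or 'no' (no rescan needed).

Answer: yes

Derivation:
Old min = -13 at index 2
Change at index 2: -13 -> 7
Index 2 WAS the min and new value 7 > old min -13. Must rescan other elements to find the new min.
Needs rescan: yes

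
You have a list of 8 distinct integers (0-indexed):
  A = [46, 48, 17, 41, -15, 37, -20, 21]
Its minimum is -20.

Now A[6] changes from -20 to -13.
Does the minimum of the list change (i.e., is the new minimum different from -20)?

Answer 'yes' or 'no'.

Old min = -20
Change: A[6] -20 -> -13
Changed element was the min; new min must be rechecked.
New min = -15; changed? yes

Answer: yes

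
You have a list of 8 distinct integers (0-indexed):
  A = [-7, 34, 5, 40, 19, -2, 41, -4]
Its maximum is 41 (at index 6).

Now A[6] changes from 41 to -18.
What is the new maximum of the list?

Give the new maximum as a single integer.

Answer: 40

Derivation:
Old max = 41 (at index 6)
Change: A[6] 41 -> -18
Changed element WAS the max -> may need rescan.
  Max of remaining elements: 40
  New max = max(-18, 40) = 40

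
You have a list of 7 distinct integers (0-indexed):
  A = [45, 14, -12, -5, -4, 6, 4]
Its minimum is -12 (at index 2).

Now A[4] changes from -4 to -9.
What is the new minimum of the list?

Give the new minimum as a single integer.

Answer: -12

Derivation:
Old min = -12 (at index 2)
Change: A[4] -4 -> -9
Changed element was NOT the old min.
  New min = min(old_min, new_val) = min(-12, -9) = -12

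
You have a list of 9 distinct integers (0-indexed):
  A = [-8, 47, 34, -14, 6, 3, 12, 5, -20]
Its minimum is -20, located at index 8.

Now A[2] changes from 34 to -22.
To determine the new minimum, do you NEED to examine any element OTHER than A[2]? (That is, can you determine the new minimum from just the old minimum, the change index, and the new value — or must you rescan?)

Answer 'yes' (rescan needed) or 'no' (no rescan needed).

Old min = -20 at index 8
Change at index 2: 34 -> -22
Index 2 was NOT the min. New min = min(-20, -22). No rescan of other elements needed.
Needs rescan: no

Answer: no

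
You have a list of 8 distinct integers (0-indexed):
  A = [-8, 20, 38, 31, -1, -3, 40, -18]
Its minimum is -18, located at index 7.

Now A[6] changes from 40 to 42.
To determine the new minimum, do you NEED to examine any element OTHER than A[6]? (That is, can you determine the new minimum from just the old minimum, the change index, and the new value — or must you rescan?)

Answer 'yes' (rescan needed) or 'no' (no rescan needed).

Old min = -18 at index 7
Change at index 6: 40 -> 42
Index 6 was NOT the min. New min = min(-18, 42). No rescan of other elements needed.
Needs rescan: no

Answer: no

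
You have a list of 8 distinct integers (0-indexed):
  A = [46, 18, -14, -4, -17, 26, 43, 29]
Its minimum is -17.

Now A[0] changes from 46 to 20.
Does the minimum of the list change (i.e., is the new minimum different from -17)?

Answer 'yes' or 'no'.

Answer: no

Derivation:
Old min = -17
Change: A[0] 46 -> 20
Changed element was NOT the min; min changes only if 20 < -17.
New min = -17; changed? no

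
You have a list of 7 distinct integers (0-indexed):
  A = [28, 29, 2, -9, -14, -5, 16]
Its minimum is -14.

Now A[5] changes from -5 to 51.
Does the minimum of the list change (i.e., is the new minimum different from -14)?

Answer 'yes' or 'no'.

Old min = -14
Change: A[5] -5 -> 51
Changed element was NOT the min; min changes only if 51 < -14.
New min = -14; changed? no

Answer: no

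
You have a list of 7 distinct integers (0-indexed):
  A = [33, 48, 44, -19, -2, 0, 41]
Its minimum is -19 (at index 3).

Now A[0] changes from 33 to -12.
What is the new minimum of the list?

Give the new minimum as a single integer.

Answer: -19

Derivation:
Old min = -19 (at index 3)
Change: A[0] 33 -> -12
Changed element was NOT the old min.
  New min = min(old_min, new_val) = min(-19, -12) = -19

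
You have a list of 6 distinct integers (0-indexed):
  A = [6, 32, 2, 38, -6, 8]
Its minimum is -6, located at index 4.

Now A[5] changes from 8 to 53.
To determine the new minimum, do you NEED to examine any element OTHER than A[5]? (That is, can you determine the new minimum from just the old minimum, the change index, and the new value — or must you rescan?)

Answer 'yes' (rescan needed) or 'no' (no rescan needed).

Old min = -6 at index 4
Change at index 5: 8 -> 53
Index 5 was NOT the min. New min = min(-6, 53). No rescan of other elements needed.
Needs rescan: no

Answer: no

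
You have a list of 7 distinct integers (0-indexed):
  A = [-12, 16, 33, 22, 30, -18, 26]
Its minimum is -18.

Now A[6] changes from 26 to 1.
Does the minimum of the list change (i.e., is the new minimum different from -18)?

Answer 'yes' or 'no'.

Old min = -18
Change: A[6] 26 -> 1
Changed element was NOT the min; min changes only if 1 < -18.
New min = -18; changed? no

Answer: no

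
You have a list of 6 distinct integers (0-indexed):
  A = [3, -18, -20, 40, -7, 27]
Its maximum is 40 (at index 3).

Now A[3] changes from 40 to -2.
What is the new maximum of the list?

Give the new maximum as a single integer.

Old max = 40 (at index 3)
Change: A[3] 40 -> -2
Changed element WAS the max -> may need rescan.
  Max of remaining elements: 27
  New max = max(-2, 27) = 27

Answer: 27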